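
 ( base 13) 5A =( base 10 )75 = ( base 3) 2210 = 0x4b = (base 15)50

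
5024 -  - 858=5882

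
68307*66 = 4508262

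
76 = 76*1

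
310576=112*2773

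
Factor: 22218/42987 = 46/89 = 2^1*23^1*89^ ( - 1 ) 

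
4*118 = 472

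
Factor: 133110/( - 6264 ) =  - 2^ (-2)*5^1*17^1=-85/4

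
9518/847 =11+201/847 = 11.24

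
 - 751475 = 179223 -930698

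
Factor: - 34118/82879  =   - 2^1*7^1*67^( - 1)*1237^( - 1) * 2437^1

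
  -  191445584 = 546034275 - 737479859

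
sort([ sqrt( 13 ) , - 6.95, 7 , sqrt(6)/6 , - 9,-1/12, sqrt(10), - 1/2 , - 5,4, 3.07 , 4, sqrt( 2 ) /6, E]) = [-9, - 6.95, - 5 , - 1/2,- 1/12,sqrt(2 ) /6 , sqrt( 6 ) /6,E,3.07, sqrt(10 ),sqrt(13), 4,4 , 7 ] 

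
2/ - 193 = -2/193= -0.01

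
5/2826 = 5/2826  =  0.00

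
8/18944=1/2368= 0.00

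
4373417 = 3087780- -1285637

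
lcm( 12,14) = 84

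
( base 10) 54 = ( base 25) 24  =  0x36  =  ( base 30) 1O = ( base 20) 2E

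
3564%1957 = 1607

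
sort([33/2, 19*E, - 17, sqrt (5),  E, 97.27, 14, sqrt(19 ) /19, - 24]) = [ - 24, - 17, sqrt( 19)/19, sqrt(5), E,14 , 33/2,19*E,  97.27] 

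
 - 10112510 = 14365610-24478120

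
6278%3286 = 2992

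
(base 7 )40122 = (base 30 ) AM9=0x25C5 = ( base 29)bec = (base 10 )9669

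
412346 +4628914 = 5041260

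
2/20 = 1/10 =0.10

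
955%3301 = 955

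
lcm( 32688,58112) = 523008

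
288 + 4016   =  4304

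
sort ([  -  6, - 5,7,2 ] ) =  [ -6, - 5,2, 7 ] 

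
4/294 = 2/147 = 0.01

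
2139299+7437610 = 9576909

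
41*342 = 14022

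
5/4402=5/4402 = 0.00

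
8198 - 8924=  - 726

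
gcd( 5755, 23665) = 5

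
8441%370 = 301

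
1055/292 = 3 + 179/292 =3.61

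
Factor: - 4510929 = - 3^1 * 37^1*40639^1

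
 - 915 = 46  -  961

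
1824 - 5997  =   - 4173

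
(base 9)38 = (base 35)10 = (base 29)16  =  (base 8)43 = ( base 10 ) 35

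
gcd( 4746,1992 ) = 6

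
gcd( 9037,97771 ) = 1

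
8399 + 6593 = 14992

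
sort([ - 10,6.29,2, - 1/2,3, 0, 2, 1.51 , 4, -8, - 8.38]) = [ - 10, - 8.38,-8,-1/2, 0,1.51,2,2, 3,4,6.29]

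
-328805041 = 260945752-589750793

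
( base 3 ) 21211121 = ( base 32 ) 5IH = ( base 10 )5713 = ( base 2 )1011001010001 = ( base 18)HB7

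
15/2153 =15/2153  =  0.01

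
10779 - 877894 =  - 867115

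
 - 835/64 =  - 835/64 = - 13.05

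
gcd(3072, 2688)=384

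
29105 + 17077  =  46182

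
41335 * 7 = 289345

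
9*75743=681687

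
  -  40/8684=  - 1 + 2161/2171 = -0.00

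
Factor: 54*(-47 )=  -  2^1*3^3*47^1  =  - 2538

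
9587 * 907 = 8695409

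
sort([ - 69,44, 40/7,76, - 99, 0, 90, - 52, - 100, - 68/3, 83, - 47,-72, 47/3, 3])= [ - 100, - 99, - 72, - 69,-52, - 47, - 68/3, 0,3, 40/7,47/3 , 44, 76,83,90]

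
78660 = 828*95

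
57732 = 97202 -39470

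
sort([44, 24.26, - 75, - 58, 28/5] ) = [ - 75,-58, 28/5,  24.26, 44] 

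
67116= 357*188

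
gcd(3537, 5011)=1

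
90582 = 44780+45802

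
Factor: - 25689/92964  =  -8563/30988 = -2^( - 2 )*61^(-1)* 127^(-1) * 8563^1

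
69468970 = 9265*7498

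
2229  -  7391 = -5162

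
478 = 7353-6875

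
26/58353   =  26/58353 = 0.00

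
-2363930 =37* (  -  63890)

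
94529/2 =47264 + 1/2 = 47264.50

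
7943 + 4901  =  12844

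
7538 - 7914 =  - 376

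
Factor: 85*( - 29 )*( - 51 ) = 3^1  *  5^1*17^2*29^1 =125715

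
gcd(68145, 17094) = 231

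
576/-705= -192/235 = - 0.82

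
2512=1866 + 646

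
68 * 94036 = 6394448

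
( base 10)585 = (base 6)2413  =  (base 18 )1e9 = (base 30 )JF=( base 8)1111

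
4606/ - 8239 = -1 + 519/1177 =- 0.56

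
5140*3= 15420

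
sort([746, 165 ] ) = [ 165,746 ]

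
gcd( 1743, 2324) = 581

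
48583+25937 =74520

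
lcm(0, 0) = 0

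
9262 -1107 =8155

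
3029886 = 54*56109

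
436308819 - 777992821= - 341684002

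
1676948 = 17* 98644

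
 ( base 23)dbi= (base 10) 7148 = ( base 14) 2868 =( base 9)10722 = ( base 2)1101111101100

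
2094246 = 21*99726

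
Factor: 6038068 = 2^2 * 1509517^1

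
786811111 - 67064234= 719746877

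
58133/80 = 726 + 53/80   =  726.66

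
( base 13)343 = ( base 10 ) 562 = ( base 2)1000110010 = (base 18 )1D4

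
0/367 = 0 =0.00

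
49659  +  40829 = 90488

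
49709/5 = 9941 + 4/5 = 9941.80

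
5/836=5/836 = 0.01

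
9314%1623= 1199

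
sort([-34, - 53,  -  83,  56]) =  [ - 83, - 53, - 34,56] 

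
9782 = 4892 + 4890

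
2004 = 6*334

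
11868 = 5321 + 6547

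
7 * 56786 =397502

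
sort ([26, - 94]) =[ - 94 , 26]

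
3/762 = 1/254= 0.00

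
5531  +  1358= 6889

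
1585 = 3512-1927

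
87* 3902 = 339474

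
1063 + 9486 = 10549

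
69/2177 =69/2177 = 0.03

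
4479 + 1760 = 6239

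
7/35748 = 7/35748 = 0.00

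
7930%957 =274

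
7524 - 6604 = 920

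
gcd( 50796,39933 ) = 153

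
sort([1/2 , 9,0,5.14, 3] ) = [ 0,1/2,  3, 5.14,9 ]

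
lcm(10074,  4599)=211554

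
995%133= 64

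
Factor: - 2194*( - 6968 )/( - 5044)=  - 293996/97= - 2^2 *67^1 * 97^( - 1 ) * 1097^1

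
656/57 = 11 + 29/57 = 11.51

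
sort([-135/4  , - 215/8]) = [ - 135/4, - 215/8]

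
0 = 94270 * 0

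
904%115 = 99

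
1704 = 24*71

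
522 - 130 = 392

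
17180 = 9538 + 7642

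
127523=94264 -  - 33259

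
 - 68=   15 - 83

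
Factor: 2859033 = 3^1*199^1*4789^1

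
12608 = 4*3152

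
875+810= 1685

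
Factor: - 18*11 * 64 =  - 2^7*3^2*11^1 = - 12672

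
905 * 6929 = 6270745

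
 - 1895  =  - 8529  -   - 6634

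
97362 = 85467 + 11895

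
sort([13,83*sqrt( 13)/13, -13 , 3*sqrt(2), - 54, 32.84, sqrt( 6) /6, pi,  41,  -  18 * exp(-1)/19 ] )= [ - 54,-13,-18 * exp( - 1 )/19, sqrt(6)/6,pi,3*sqrt( 2), 13,  83*sqrt(13)/13,32.84, 41]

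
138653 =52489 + 86164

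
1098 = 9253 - 8155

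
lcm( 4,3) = 12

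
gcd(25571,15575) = 7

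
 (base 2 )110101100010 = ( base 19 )996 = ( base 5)102201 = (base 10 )3426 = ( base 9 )4626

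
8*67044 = 536352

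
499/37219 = 499/37219 = 0.01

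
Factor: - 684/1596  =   - 3^1*7^ ( - 1)= - 3/7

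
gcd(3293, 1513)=89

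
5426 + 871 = 6297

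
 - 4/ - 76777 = 4/76777 = 0.00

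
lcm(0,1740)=0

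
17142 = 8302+8840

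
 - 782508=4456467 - 5238975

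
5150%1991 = 1168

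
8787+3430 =12217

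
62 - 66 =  - 4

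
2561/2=2561/2= 1280.50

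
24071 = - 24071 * ( - 1) 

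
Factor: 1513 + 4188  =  5701^1 = 5701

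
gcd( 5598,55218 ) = 6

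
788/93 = 788/93 = 8.47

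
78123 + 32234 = 110357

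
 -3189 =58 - 3247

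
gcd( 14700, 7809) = 3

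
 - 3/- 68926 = 3/68926 = 0.00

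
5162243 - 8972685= -3810442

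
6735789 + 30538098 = 37273887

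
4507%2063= 381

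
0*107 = 0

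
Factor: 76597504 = 2^8 * 547^2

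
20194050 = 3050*6621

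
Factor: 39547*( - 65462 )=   -  2^1*71^2 * 461^1 * 557^1 = -  2588825714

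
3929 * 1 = 3929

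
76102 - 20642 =55460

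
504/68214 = 84/11369 = 0.01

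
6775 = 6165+610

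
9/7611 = 3/2537 = 0.00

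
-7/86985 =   -  7/86985 =- 0.00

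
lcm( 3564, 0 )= 0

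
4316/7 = 4316/7 = 616.57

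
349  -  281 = 68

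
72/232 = 9/29 = 0.31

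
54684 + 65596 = 120280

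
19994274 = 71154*281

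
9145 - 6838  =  2307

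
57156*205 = 11716980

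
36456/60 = 607 + 3/5 = 607.60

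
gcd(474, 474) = 474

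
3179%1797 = 1382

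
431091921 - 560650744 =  -129558823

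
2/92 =1/46 = 0.02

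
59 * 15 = 885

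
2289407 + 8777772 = 11067179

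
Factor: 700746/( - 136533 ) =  - 2^1*71^( - 1) *641^ (-1)* 116791^1 = - 233582/45511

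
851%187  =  103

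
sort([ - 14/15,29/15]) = [ - 14/15,29/15]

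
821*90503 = 74302963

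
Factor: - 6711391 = - 6711391^1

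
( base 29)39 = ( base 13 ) 75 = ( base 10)96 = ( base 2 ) 1100000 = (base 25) 3l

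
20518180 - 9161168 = 11357012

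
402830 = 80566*5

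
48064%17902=12260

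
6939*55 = 381645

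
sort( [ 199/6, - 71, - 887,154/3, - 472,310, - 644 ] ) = [ - 887 ,-644,-472,-71, 199/6 , 154/3, 310]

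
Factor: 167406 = 2^1 * 3^1*27901^1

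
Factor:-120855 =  - 3^1*5^1*7^1 * 1151^1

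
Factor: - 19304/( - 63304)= 19^1*41^ ( - 1)*127^1*193^(-1) = 2413/7913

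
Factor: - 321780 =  - 2^2*3^1*5^1*31^1*173^1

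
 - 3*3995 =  - 11985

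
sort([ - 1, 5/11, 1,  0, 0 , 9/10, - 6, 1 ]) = [ - 6 ,  -  1,0, 0, 5/11, 9/10, 1, 1]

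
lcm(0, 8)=0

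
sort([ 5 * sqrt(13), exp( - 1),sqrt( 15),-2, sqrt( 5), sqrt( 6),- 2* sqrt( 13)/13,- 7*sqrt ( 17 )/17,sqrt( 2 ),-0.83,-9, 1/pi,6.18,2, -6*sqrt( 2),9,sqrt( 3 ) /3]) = [-9, - 6*sqrt( 2),-2, - 7* sqrt( 17)/17 , - 0.83, - 2  *sqrt( 13 ) /13, 1/pi , exp(-1), sqrt ( 3 ) /3,sqrt( 2), 2,sqrt(5), sqrt( 6),  sqrt(15),6.18 , 9 , 5 * sqrt(13)]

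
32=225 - 193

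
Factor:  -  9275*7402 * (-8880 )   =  609643524000=2^5*3^1*5^3*7^1*37^1 *53^1*3701^1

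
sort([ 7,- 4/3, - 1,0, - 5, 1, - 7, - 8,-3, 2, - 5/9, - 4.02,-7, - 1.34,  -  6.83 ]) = [ - 8, - 7 , - 7, - 6.83,-5, - 4.02,-3, - 1.34, - 4/3, - 1, - 5/9, 0, 1, 2,7 ]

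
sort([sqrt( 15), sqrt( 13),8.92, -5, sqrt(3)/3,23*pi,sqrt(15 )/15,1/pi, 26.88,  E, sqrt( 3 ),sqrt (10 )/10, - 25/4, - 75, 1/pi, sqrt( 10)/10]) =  [ - 75 , - 25/4 , - 5,sqrt (15)/15, sqrt ( 10 ) /10,sqrt (10)/10,1/pi, 1/pi, sqrt( 3)/3,sqrt(3) , E, sqrt(13), sqrt(15), 8.92, 26.88 , 23 *pi ] 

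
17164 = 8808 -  - 8356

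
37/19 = 1 + 18/19 = 1.95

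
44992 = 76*592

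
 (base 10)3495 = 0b110110100111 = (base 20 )8EF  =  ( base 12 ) 2033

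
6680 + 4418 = 11098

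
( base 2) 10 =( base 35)2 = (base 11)2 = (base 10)2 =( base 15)2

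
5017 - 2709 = 2308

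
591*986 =582726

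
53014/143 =370 + 8/11 = 370.73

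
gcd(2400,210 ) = 30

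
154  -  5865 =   -  5711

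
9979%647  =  274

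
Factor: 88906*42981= 3821268786 = 2^1*3^1*14327^1* 44453^1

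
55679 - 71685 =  - 16006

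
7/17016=7/17016 = 0.00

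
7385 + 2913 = 10298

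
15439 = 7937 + 7502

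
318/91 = 318/91 =3.49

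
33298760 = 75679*440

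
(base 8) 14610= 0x1988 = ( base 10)6536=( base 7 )25025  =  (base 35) 5bq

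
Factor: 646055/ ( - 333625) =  - 5^ (  -  2 )*17^ ( - 1)*823^1 = -823/425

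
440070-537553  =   - 97483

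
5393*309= 1666437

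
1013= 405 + 608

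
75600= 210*360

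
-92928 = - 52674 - 40254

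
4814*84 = 404376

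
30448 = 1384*22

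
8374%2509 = 847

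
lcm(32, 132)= 1056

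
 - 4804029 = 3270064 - 8074093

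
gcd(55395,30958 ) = 1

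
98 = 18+80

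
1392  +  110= 1502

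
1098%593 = 505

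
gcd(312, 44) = 4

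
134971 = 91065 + 43906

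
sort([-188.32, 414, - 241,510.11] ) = [ - 241,-188.32,414,510.11 ]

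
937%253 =178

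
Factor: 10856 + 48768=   2^3  *29^1 * 257^1 = 59624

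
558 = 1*558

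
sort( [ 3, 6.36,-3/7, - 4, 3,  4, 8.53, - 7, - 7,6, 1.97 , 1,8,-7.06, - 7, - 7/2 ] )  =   [ - 7.06, - 7, - 7 , - 7, - 4, - 7/2,-3/7,  1,1.97,3,  3, 4,  6, 6.36,8, 8.53] 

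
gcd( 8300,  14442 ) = 166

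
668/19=668/19 = 35.16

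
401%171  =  59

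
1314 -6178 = -4864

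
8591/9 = 954+5/9 = 954.56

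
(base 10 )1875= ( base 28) 2AR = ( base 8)3523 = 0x753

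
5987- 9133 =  - 3146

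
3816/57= 1272/19 = 66.95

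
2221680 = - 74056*( - 30)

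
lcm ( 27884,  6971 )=27884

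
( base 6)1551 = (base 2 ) 110101011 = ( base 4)12223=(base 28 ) F7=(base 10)427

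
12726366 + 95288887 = 108015253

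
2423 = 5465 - 3042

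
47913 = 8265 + 39648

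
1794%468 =390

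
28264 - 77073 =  - 48809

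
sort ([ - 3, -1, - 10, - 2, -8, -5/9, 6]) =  [ - 10, - 8, -3, - 2, - 1 ,  -  5/9, 6]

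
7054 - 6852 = 202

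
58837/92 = 639+49/92 = 639.53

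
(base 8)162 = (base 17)6C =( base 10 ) 114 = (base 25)4e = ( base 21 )59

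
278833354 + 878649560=1157482914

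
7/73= 7/73 =0.10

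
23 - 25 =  - 2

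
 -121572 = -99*1228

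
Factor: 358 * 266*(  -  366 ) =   -  2^3*3^1*7^1*19^1*61^1 * 179^1= -34853448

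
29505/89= 331 + 46/89= 331.52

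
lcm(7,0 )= 0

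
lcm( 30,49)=1470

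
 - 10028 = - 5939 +-4089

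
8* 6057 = 48456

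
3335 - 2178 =1157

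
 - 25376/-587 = 43 + 135/587 = 43.23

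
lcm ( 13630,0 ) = 0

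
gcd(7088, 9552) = 16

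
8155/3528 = 1165/504 = 2.31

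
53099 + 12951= 66050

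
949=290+659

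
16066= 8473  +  7593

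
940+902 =1842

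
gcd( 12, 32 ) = 4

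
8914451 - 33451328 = -24536877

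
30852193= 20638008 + 10214185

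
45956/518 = 22978/259=88.72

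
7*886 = 6202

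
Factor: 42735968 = 2^5*11^1*167^1*727^1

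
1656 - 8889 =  - 7233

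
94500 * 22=2079000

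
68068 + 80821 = 148889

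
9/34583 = 9/34583 = 0.00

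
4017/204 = 19 + 47/68 = 19.69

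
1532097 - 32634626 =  - 31102529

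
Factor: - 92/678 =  - 2^1* 3^( - 1)*23^1*113^( - 1 )=- 46/339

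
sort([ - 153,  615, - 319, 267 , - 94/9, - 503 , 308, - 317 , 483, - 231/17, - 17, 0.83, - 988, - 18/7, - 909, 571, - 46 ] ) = [ - 988,-909, - 503, - 319 , - 317, - 153 , - 46,- 17, - 231/17,  -  94/9, - 18/7 , 0.83,267, 308  ,  483,  571, 615 ] 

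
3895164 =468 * 8323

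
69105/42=23035/14 = 1645.36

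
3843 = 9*427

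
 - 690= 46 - 736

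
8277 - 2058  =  6219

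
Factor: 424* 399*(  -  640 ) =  - 2^10*3^1*5^1 * 7^1*  19^1 * 53^1= - 108272640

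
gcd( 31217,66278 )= 31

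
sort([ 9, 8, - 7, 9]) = [ - 7 , 8,  9, 9 ] 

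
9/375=3/125 = 0.02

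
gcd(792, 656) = 8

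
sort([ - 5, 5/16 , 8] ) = [ - 5, 5/16 , 8]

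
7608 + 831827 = 839435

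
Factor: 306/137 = 2^1*3^2*17^1 * 137^( - 1)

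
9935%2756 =1667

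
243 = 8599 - 8356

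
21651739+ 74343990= 95995729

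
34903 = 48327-13424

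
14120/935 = 2824/187 = 15.10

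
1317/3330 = 439/1110 =0.40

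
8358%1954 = 542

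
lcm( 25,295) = 1475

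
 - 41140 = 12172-53312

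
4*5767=23068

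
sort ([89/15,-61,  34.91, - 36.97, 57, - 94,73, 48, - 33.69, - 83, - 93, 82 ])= [ - 94,-93, - 83, -61, - 36.97, - 33.69,89/15, 34.91, 48,57, 73,82]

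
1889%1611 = 278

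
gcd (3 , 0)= 3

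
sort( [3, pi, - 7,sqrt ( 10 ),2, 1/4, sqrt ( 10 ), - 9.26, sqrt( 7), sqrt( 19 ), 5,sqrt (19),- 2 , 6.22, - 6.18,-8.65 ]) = [ - 9.26,  -  8.65 , -7, - 6.18, - 2, 1/4 , 2,  sqrt(7 ), 3, pi, sqrt( 10),sqrt(10 ), sqrt( 19), sqrt( 19 ),5, 6.22 ] 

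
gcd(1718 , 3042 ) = 2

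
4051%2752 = 1299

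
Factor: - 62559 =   -  3^3 * 7^1*331^1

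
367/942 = 367/942 = 0.39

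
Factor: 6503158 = 2^1*23^1*109^1*1297^1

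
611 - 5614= - 5003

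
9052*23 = 208196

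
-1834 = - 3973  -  -2139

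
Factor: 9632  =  2^5 * 7^1*43^1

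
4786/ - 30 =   -  2393/15 =-159.53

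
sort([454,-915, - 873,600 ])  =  [ - 915, - 873, 454, 600 ] 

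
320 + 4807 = 5127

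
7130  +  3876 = 11006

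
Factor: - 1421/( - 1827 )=7/9 = 3^ ( - 2 )*7^1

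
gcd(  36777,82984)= 943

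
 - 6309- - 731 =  - 5578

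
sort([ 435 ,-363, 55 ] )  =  [-363,55, 435]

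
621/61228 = 621/61228  =  0.01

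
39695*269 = 10677955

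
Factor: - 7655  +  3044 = -4611 = - 3^1*29^1 * 53^1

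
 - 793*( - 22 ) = 17446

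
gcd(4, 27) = 1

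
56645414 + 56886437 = 113531851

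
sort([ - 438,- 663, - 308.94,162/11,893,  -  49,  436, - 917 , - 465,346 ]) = [ - 917,-663, - 465, - 438, - 308.94,  -  49,162/11,346,436,893]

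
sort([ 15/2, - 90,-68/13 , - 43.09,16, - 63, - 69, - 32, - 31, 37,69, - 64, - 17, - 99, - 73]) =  [ - 99, - 90, - 73, - 69 , - 64,- 63, - 43.09, - 32,-31, - 17,  -  68/13, 15/2,16,37, 69]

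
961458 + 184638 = 1146096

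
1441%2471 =1441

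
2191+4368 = 6559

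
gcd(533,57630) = 1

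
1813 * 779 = 1412327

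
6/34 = 3/17 = 0.18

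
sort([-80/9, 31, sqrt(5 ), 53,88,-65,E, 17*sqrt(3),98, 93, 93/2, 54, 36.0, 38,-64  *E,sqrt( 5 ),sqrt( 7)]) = [ - 64*E, - 65,-80/9, sqrt( 5), sqrt(5 ),sqrt( 7), E,17*sqrt( 3), 31, 36.0, 38 , 93/2,53, 54, 88,93,  98]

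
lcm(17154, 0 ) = 0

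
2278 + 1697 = 3975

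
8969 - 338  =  8631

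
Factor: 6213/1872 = 2071/624 = 2^(-4) * 3^( - 1)*13^(- 1)*19^1*109^1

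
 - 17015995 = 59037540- 76053535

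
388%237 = 151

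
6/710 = 3/355 = 0.01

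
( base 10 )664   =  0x298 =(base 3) 220121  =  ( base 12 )474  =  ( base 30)M4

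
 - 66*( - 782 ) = 51612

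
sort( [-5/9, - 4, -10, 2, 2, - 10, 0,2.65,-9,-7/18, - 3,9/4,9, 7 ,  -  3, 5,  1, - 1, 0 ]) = [ -10,-10, - 9,-4,-3, - 3, - 1, - 5/9,-7/18, 0, 0 , 1 , 2, 2,9/4,2.65,5 , 7, 9]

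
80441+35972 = 116413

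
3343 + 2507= 5850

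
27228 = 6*4538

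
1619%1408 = 211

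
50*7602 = 380100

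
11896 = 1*11896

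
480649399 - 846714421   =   - 366065022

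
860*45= 38700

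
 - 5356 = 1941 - 7297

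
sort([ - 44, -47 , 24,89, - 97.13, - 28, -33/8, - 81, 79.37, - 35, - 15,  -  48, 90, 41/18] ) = [ - 97.13,-81, - 48, - 47, - 44,-35, - 28, - 15, - 33/8,  41/18,24, 79.37,89, 90 ] 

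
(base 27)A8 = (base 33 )8e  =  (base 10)278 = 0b100010110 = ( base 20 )DI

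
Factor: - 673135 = -5^1 * 61^1 *2207^1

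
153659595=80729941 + 72929654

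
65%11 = 10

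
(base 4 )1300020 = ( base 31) 7ef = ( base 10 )7176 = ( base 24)cb0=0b1110000001000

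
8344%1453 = 1079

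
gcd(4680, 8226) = 18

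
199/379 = 199/379=0.53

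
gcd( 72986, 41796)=2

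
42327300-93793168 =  - 51465868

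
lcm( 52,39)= 156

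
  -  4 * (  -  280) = 1120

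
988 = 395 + 593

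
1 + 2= 3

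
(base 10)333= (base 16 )14d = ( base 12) 239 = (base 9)410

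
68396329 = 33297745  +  35098584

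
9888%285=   198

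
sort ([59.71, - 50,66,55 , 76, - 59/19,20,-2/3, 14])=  [ - 50, - 59/19 , - 2/3,14,20, 55,  59.71,66,76]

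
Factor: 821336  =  2^3*102667^1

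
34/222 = 17/111  =  0.15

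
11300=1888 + 9412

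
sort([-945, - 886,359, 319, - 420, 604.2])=[ - 945,  -  886, - 420 , 319,359, 604.2 ]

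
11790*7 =82530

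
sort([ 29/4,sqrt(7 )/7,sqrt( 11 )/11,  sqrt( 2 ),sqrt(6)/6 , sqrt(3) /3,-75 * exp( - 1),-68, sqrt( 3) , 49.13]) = [ - 68, - 75 * exp( - 1 ),sqrt ( 11)/11,sqrt( 7 )/7,sqrt( 6)/6 , sqrt(3) /3, sqrt(2 ), sqrt( 3) , 29/4 , 49.13 ] 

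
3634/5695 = 3634/5695 = 0.64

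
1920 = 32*60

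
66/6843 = 22/2281 = 0.01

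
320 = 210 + 110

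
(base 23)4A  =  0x66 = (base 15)6c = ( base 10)102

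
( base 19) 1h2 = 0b1010101110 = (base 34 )K6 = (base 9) 842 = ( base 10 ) 686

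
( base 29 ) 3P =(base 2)1110000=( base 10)112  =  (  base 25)4C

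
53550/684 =78 + 11/38 = 78.29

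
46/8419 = 46/8419 = 0.01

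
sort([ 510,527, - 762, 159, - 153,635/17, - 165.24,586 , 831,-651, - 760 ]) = [ - 762, - 760, - 651, - 165.24, - 153,635/17, 159,510,527, 586, 831 ] 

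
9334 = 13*718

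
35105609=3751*9359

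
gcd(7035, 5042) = 1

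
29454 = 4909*6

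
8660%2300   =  1760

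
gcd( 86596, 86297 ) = 1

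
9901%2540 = 2281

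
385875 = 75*5145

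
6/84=1/14 = 0.07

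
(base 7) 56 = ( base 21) 1k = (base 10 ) 41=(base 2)101001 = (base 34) 17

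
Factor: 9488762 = 2^1 * 433^1 *10957^1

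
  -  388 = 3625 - 4013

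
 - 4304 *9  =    -  38736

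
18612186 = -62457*( - 298 )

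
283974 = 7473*38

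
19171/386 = 49 + 257/386 = 49.67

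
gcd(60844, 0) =60844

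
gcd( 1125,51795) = 45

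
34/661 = 34/661 = 0.05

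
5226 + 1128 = 6354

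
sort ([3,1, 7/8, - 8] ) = [  -  8, 7/8, 1,  3 ]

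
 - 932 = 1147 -2079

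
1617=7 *231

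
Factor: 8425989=3^2*11^1*13^1 * 6547^1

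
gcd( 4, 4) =4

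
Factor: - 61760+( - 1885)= - 63645  =  -3^1*5^1*4243^1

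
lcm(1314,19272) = 57816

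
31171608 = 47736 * 653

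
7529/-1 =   -  7529+0/1 = -  7529.00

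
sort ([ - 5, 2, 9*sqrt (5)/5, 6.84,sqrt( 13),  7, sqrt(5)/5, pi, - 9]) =[ - 9, - 5, sqrt(5) /5 , 2 , pi,sqrt (13) , 9*sqrt (5)/5 , 6.84,  7]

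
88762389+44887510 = 133649899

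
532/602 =38/43 = 0.88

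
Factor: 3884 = 2^2*971^1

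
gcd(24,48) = 24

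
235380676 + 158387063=393767739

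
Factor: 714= 2^1* 3^1 * 7^1*17^1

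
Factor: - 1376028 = -2^2*3^4 * 31^1 * 137^1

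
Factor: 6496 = 2^5*7^1*29^1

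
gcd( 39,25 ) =1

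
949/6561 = 949/6561= 0.14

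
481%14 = 5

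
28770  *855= 24598350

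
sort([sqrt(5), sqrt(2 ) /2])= [sqrt( 2) /2, sqrt(5 )]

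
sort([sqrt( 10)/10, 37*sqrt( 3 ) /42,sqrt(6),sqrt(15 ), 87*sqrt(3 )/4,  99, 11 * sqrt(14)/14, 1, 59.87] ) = [ sqrt(10 ) /10,  1, 37 *sqrt( 3) /42 , sqrt( 6), 11*  sqrt( 14)/14, sqrt(15), 87 * sqrt( 3)/4,59.87, 99 ]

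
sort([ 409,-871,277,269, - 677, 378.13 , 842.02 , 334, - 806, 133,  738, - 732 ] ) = [ - 871, - 806, - 732, - 677  ,  133,  269,277,334,  378.13,  409,738,842.02]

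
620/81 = 7 + 53/81 = 7.65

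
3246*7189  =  23335494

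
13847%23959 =13847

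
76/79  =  76/79 = 0.96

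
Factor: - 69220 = - 2^2*5^1*3461^1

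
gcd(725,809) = 1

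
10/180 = 1/18  =  0.06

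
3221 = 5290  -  2069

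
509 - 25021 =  - 24512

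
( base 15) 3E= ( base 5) 214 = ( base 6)135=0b111011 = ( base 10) 59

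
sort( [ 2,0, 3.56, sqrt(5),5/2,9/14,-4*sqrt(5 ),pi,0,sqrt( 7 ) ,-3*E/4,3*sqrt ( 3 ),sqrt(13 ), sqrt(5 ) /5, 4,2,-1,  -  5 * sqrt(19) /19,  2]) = [  -  4*sqrt(5), - 3 * E/4, - 5*sqrt( 19) /19,-1,0,0 , sqrt(5)/5, 9/14, 2, 2,2, sqrt (5 ), 5/2,sqrt ( 7 ), pi, 3.56,sqrt(13 ),4 , 3*sqrt(3 ) ] 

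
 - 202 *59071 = - 11932342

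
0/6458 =0 =0.00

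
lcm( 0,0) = 0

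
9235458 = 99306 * 93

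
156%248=156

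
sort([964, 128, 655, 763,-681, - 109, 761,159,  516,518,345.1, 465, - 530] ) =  [ - 681,-530, - 109, 128 , 159, 345.1, 465, 516, 518, 655,761,763, 964] 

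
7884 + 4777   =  12661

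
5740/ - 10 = -574 + 0/1=- 574.00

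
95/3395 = 19/679 = 0.03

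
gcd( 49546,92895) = 1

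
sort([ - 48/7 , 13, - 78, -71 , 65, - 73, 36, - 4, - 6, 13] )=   [ - 78 , - 73,  -  71, - 48/7,  -  6, - 4, 13,13, 36,65 ]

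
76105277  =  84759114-8653837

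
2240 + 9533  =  11773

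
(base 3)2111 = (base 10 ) 67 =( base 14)4b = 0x43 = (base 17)3g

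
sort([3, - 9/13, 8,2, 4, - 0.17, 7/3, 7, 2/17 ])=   [ - 9/13, - 0.17, 2/17, 2,7/3, 3,4,7,8] 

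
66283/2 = 33141 + 1/2= 33141.50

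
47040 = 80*588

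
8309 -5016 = 3293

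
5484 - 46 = 5438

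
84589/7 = 84589/7 = 12084.14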